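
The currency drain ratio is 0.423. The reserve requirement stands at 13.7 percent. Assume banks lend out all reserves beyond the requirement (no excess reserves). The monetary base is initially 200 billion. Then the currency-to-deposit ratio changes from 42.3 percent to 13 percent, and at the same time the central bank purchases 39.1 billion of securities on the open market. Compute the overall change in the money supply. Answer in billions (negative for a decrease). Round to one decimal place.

Before: m₁ = (1 + 0.423) / (0.137 + 0.423) ≈ 2.54107, MB₁ = 200, so M₁ = 2.54107 × 200 = 508.214 billion.
After: m₂ = (1 + 0.13) / (0.137 + 0.13) ≈ 4.23221, MB₂ = 200 + 39.1 = 239.1, so M₂ = 4.23221 × 239.1 ≈ 1011.9214 billion.
ΔM = M₂ − M₁ = 1011.9214 − 508.214 = 503.7074 billion.

503.7 billion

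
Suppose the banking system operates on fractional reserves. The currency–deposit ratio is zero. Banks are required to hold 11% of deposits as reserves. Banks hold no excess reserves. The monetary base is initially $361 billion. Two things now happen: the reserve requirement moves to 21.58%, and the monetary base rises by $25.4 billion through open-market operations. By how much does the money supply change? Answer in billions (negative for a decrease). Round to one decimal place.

Before: m₁ = 1 / (0.11) ≈ 9.09091, MB₁ = 361, so M₁ = 9.09091 × 361 ≈ 3281.8185 billion.
After: m₂ = 1 / (0.2158) ≈ 4.63392, MB₂ = 361 + 25.4 = 386.4, so M₂ = 4.63392 × 386.4 ≈ 1790.5467 billion.
ΔM = M₂ − M₁ = 1790.5467 − 3281.8185 = -1491.2718 billion.

-1491.3 billion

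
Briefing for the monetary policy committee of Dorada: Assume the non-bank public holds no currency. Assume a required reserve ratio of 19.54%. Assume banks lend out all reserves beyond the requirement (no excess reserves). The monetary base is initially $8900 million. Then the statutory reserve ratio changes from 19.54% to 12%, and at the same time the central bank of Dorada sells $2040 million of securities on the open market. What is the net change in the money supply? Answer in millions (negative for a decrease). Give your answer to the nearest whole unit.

$11619 million

Before: m₁ = 1 / (0.1954) ≈ 5.11771, MB₁ = 8900, so M₁ = 5.11771 × 8900 = 45547.619 million.
After: m₂ = 1 / (0.12) ≈ 8.33333, MB₂ = 8900 − 2040 = 6860, so M₂ = 8.33333 × 6860 = 57166.6438 million.
ΔM = M₂ − M₁ = 57166.6438 − 45547.619 = 11619.0248 million.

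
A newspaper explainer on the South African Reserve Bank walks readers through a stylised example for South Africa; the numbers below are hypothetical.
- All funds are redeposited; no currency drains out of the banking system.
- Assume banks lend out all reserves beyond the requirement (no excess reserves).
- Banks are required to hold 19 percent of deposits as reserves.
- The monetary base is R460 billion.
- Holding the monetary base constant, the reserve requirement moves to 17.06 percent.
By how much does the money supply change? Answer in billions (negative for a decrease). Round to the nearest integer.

Initially m₁ = 1 / (0.19) ≈ 5.2632, so M₁ = 5.2632 × 460 = 2421.072 billion.
After the change m₂ = 1 / (0.1706) ≈ 5.8617, so M₂ = 5.8617 × 460 = 2696.382 billion.
ΔM = M₂ − M₁ = 2696.382 − 2421.072 = 275.31 billion.

R275 billion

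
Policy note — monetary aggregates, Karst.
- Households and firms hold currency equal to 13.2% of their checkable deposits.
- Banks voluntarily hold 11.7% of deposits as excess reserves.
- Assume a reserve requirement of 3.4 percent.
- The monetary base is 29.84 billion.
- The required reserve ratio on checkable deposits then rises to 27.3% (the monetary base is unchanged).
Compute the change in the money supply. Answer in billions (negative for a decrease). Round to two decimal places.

-54.65 billion

Initially m₁ = (1 + 0.132) / (0.034 + 0.117 + 0.132) = 4, so M₁ = 4 × 29.84 = 119.36 billion.
After the change m₂ = (1 + 0.132) / (0.273 + 0.117 + 0.132) ≈ 2.16858, so M₂ = 2.16858 × 29.84 ≈ 64.7104 billion.
ΔM = M₂ − M₁ = 64.7104 − 119.36 = -54.6496 billion.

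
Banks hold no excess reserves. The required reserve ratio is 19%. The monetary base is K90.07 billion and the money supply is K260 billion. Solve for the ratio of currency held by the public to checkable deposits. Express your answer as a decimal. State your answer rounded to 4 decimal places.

Using m = M/MB = 260/90.07 ≈ 2.886644. From m = (1 + c)/(c + rr + e), rearranging gives 1 + c = m·(c + rr + e), so c·(1 − m) = m·(rr + e) − 1.
Hence c = [m·(rr + e) − 1]/(1 − m) = [2.886644 × (0.19 + 0) − 1] / (1 − 2.886644) ≈ 0.239334.

0.2393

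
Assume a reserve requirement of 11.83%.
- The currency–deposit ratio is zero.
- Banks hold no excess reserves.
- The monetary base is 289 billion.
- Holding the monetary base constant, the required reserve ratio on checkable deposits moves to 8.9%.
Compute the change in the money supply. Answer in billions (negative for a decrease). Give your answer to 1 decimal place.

Initially m₁ = 1 / (0.1183) ≈ 8.45309, so M₁ = 8.45309 × 289 ≈ 2442.943 billion.
After the change m₂ = 1 / (0.089) ≈ 11.23596, so M₂ = 11.23596 × 289 ≈ 3247.1924 billion.
ΔM = M₂ − M₁ = 3247.1924 − 2442.943 = 804.2494 billion.

804.2 billion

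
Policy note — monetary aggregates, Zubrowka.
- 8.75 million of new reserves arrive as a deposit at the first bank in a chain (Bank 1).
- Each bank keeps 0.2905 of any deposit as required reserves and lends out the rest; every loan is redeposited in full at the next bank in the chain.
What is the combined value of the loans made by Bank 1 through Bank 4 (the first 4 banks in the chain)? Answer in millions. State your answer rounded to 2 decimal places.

Bank i lends (1 − rr)^i of the original deposit: Bank 1 lends 8.75·0.7095 ≈ 6.2081, Bank 2 lends 8.75·0.7095² ≈ 4.4047, and so on.
Summing a geometric series: total = 8.75·[0.7095·(1 − 0.7095^4) / (1 − 0.7095)] ≈ 15.9552 million.

15.96 million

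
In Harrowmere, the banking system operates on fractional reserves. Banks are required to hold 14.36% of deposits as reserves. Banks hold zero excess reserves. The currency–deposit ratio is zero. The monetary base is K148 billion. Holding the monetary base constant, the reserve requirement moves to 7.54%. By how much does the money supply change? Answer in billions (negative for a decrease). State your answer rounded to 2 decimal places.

Initially m₁ = 1 / (0.1436) ≈ 6.963788, so M₁ = 6.963788 × 148 ≈ 1030.6406 billion.
After the change m₂ = 1 / (0.0754) ≈ 13.262599, so M₂ = 13.262599 × 148 ≈ 1962.8647 billion.
ΔM = M₂ − M₁ = 1962.8647 − 1030.6406 = 932.2241 billion.

K932.22 billion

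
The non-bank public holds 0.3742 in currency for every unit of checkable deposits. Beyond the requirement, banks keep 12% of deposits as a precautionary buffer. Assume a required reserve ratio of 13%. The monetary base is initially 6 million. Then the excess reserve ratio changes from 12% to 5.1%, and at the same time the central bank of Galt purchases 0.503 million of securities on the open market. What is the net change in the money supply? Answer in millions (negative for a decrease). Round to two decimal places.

Before: m₁ = (1 + 0.3742) / (0.13 + 0.12 + 0.3742) ≈ 2.2015, MB₁ = 6, so M₁ = 2.2015 × 6 = 13.209 million.
After: m₂ = (1 + 0.3742) / (0.13 + 0.051 + 0.3742) ≈ 2.4751, MB₂ = 6 + 0.503 = 6.503, so M₂ = 2.4751 × 6.503 ≈ 16.0956 million.
ΔM = M₂ − M₁ = 16.0956 − 13.209 = 2.8866 million.

2.89 million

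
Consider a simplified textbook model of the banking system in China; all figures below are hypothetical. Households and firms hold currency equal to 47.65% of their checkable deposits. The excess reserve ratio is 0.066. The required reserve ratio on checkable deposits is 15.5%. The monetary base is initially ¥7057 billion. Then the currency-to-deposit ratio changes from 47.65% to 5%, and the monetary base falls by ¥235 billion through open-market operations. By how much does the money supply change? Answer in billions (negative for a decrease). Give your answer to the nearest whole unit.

¥11494 billion

Before: m₁ = (1 + 0.4765) / (0.155 + 0.066 + 0.4765) ≈ 2.11685, MB₁ = 7057, so M₁ = 2.11685 × 7057 ≈ 14938.6105 billion.
After: m₂ = (1 + 0.05) / (0.155 + 0.066 + 0.05) ≈ 3.87454, MB₂ = 7057 − 235 = 6822, so M₂ = 3.87454 × 6822 ≈ 26432.1119 billion.
ΔM = M₂ − M₁ = 26432.1119 − 14938.6105 = 11493.5014 billion.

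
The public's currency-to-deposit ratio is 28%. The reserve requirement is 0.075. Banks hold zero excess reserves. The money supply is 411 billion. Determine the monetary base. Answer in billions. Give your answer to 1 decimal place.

114.0 billion

The money multiplier is m = (1 + c) / (rr + c) = (1 + 0.28) / (0.075 + 0.28) ≈ 3.60563.
MB = M / m = 411 / 3.60563 ≈ 113.9884 billion.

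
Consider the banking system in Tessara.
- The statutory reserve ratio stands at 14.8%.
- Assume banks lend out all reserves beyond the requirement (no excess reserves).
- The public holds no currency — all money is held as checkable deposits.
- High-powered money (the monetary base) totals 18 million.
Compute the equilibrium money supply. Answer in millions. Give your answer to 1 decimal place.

With no currency drain or excess reserves, the money multiplier is m = 1/rr = 1/0.148 ≈ 6.7568.
Money supply M = m × MB = 6.7568 × 18 = 121.6224 million.

121.6 million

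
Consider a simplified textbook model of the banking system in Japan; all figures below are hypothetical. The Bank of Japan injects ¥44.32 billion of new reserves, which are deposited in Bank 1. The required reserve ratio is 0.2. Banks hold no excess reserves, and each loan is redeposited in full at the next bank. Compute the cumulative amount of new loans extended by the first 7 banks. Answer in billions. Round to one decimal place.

Bank i lends (1 − rr)^i of the original deposit: Bank 1 lends 44.32·0.8000 = 35.4560, Bank 2 lends 44.32·0.8000² = 28.3648, and so on.
Summing a geometric series: total = 44.32·[0.8000·(1 − 0.8000^7) / (1 − 0.8000)] ≈ 140.1017 billion.

¥140.1 billion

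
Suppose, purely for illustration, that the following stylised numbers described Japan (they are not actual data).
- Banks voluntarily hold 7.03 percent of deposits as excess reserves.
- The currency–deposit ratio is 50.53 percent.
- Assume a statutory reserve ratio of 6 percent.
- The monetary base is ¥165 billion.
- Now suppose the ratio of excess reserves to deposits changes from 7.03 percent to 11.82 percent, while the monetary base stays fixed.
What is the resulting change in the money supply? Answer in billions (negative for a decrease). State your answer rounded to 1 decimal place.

Initially m₁ = (1 + 0.5053) / (0.06 + 0.0703 + 0.5053) ≈ 2.36831, so M₁ = 2.36831 × 165 ≈ 390.7712 billion.
After the change m₂ = (1 + 0.5053) / (0.06 + 0.1182 + 0.5053) ≈ 2.20234, so M₂ = 2.20234 × 165 = 363.3861 billion.
ΔM = M₂ − M₁ = 363.3861 − 390.7712 = -27.3851 billion.

-27.4 billion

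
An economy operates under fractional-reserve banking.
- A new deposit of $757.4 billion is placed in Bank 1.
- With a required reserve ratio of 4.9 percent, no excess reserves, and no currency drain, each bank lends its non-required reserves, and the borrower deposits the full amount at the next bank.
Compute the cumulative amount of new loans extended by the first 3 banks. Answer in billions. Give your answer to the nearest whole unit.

Bank i lends (1 − rr)^i of the original deposit: Bank 1 lends 757.4·0.9510 = 720.2874, Bank 2 lends 757.4·0.9510² ≈ 684.9933, and so on.
Summing a geometric series: total = 757.4·[0.9510·(1 − 0.9510^3) / (1 − 0.9510)] ≈ 2056.7094 billion.

$2057 billion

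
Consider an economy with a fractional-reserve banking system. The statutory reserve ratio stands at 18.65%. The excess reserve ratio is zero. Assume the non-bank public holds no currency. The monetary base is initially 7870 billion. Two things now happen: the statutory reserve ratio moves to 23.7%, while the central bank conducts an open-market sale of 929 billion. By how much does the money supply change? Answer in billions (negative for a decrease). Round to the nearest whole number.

Before: m₁ = 1 / (0.1865) ≈ 5.36193, MB₁ = 7870, so M₁ = 5.36193 × 7870 = 42198.3891 billion.
After: m₂ = 1 / (0.237) ≈ 4.21941, MB₂ = 7870 − 929 = 6941, so M₂ = 4.21941 × 6941 ≈ 29286.9248 billion.
ΔM = M₂ − M₁ = 29286.9248 − 42198.3891 = -12911.4643 billion.

-12911 billion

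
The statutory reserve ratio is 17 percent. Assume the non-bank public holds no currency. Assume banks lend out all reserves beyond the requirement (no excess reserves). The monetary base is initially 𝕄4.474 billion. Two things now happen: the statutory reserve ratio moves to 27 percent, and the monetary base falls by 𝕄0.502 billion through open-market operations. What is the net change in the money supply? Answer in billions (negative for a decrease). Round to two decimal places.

Before: m₁ = 1 / (0.17) ≈ 5.8824, MB₁ = 4.474, so M₁ = 5.8824 × 4.474 ≈ 26.3179 billion.
After: m₂ = 1 / (0.27) ≈ 3.7037, MB₂ = 4.474 − 0.502 = 3.972, so M₂ = 3.7037 × 3.972 ≈ 14.7111 billion.
ΔM = M₂ − M₁ = 14.7111 − 26.3179 = -11.6068 billion.

-11.61 billion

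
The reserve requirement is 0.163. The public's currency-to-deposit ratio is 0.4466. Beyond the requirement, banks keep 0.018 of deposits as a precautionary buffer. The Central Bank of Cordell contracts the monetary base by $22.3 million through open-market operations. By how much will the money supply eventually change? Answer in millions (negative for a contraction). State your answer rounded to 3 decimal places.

The money multiplier is m = (1 + c) / (rr + e + c) = (1 + 0.4466) / (0.163 + 0.018 + 0.4466) ≈ 2.304971.
The sale removes 22.3 million of base, so ΔM = m × ΔMB = 2.304971 × (−22.3) ≈ -51.4009 million.

-51.401 million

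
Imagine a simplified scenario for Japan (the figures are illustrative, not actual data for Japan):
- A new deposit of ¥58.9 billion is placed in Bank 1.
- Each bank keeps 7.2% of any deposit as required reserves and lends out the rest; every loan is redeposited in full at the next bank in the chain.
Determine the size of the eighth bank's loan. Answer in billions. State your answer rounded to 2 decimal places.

Each bank lends a fraction (1 − rr) = 0.9280 of the deposit it receives, so Bank 8 receives 58.9·0.9280^7 and lends 58.9·0.9280^8 ≈ 32.3966 billion.

¥32.40 billion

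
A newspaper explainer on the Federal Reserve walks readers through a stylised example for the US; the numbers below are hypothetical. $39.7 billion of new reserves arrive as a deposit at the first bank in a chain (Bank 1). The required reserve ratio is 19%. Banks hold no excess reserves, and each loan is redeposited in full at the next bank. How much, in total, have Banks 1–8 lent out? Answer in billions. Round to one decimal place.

$137.9 billion

Bank i lends (1 − rr)^i of the original deposit: Bank 1 lends 39.7·0.8100 = 32.1570, Bank 2 lends 39.7·0.8100² ≈ 26.0472, and so on.
Summing a geometric series: total = 39.7·[0.8100·(1 − 0.8100^8) / (1 − 0.8100)] ≈ 137.8855 billion.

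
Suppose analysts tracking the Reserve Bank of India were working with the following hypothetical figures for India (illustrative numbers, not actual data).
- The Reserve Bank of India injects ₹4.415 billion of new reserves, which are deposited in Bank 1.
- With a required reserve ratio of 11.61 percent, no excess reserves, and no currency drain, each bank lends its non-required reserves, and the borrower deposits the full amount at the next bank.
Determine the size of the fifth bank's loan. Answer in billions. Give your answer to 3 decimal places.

Each bank lends a fraction (1 − rr) = 0.8839 of the deposit it receives, so Bank 5 receives 4.415·0.8839^4 and lends 4.415·0.8839^5 ≈ 2.3820 billion.

₹2.382 billion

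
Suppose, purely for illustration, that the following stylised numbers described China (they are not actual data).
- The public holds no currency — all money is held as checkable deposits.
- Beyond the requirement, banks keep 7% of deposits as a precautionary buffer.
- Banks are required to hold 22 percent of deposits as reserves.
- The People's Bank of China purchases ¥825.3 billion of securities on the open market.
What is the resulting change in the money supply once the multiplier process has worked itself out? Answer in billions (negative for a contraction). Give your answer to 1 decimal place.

¥2845.9 billion

The money multiplier is m = 1 / (rr + e) = 1 / (0.22 + 0.07) ≈ 3.44828.
The purchase adds 825.3 billion of base, so ΔM = m × ΔMB = 3.44828 × (+825.3) ≈ 2845.8655 billion.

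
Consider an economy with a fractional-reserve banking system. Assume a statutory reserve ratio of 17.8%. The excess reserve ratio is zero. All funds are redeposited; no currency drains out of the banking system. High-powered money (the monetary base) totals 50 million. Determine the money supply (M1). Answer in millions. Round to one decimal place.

280.9 million

With no currency drain or excess reserves, the money multiplier is m = 1/rr = 1/0.178 ≈ 5.6180.
Money supply M = m × MB = 5.6180 × 50 = 280.9 million.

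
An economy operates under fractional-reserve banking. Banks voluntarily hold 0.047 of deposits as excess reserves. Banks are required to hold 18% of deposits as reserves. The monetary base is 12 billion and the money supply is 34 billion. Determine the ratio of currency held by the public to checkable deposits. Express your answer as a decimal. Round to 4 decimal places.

0.1946

Using m = M/MB = 34/12 ≈ 2.833333. From m = (1 + c)/(c + rr + e), rearranging gives 1 + c = m·(c + rr + e), so c·(1 − m) = m·(rr + e) − 1.
Hence c = [m·(rr + e) − 1]/(1 − m) = [2.833333 × (0.18 + 0.047) − 1] / (1 − 2.833333) ≈ 0.194636.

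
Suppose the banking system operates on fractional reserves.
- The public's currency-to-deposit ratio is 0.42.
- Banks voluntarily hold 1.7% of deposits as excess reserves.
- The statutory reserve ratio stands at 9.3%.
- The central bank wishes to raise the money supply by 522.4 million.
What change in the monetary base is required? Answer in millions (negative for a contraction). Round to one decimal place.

195.0 million

The money multiplier is m = (1 + c) / (rr + e + c) = (1 + 0.42) / (0.093 + 0.017 + 0.42) ≈ 2.67925.
ΔMB = ΔM / m = (+522.4) / 2.67925 ≈ 194.9799 million.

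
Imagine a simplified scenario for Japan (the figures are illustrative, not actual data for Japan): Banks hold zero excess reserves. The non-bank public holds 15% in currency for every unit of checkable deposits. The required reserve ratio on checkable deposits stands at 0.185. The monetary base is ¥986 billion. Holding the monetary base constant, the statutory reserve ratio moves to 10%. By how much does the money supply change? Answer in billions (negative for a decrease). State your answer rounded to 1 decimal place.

Initially m₁ = (1 + 0.15) / (0.185 + 0.15) ≈ 3.43284, so M₁ = 3.43284 × 986 ≈ 3384.7802 billion.
After the change m₂ = (1 + 0.15) / (0.1 + 0.15) = 4.6, so M₂ = 4.6 × 986 = 4535.6 billion.
ΔM = M₂ − M₁ = 4535.6 − 3384.7802 = 1150.8198 billion.

¥1150.8 billion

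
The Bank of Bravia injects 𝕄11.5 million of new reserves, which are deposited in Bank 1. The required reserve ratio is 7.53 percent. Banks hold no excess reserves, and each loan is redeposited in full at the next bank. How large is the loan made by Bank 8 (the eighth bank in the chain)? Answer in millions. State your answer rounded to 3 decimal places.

Each bank lends a fraction (1 − rr) = 0.9247 of the deposit it receives, so Bank 8 receives 11.5·0.9247^7 and lends 11.5·0.9247^8 ≈ 6.1476 million.

𝕄6.148 million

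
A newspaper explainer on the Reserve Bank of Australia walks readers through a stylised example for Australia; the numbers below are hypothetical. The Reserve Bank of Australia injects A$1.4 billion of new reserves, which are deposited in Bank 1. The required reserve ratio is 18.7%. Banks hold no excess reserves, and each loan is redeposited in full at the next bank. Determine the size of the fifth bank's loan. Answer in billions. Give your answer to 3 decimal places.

A$0.497 billion

Each bank lends a fraction (1 − rr) = 0.8130 of the deposit it receives, so Bank 5 receives 1.4·0.8130^4 and lends 1.4·0.8130^5 ≈ 0.4973 billion.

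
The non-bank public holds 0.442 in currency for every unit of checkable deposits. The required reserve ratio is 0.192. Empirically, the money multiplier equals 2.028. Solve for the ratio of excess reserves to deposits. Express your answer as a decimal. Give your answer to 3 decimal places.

0.077

Using m = 2.028. Since m = (1 + c)/(c + rr + e), the denominator satisfies c + rr + e = (1 + c)/m = (1 + 0.442) / 2.028 ≈ 0.711045.
With c = 0.442 and rr = 0.192, the ratio of excess reserves to deposits is 0.711045 − 0.442 − 0.192 = 0.077045.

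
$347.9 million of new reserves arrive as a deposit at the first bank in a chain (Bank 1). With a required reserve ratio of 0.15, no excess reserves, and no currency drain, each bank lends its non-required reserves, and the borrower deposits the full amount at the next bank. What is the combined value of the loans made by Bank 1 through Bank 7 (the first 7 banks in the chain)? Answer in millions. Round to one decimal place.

$1339.4 million

Bank i lends (1 − rr)^i of the original deposit: Bank 1 lends 347.9·0.8500 = 295.7150, Bank 2 lends 347.9·0.8500² ≈ 251.3577, and so on.
Summing a geometric series: total = 347.9·[0.8500·(1 − 0.8500^7) / (1 − 0.8500)] ≈ 1339.4370 million.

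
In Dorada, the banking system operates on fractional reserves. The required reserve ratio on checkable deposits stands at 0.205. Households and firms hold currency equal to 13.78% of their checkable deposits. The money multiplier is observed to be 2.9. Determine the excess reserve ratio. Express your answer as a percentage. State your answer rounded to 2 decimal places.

Using m = 2.9. Since m = (1 + c)/(c + rr + e), the denominator satisfies c + rr + e = (1 + c)/m = (1 + 0.1378) / 2.9 ≈ 0.392345.
With c = 0.1378 and rr = 0.205, the excess reserve ratio is 0.392345 − 0.1378 − 0.205 = 0.049545.

4.95%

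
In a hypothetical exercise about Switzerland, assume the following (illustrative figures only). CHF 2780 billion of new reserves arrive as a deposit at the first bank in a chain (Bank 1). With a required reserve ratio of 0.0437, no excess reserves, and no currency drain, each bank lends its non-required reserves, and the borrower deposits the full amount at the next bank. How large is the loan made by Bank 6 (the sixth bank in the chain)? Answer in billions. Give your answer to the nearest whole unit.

Each bank lends a fraction (1 − rr) = 0.9563 of the deposit it receives, so Bank 6 receives 2780·0.9563^5 and lends 2780·0.9563^6 ≈ 2126.2275 billion.

CHF 2126 billion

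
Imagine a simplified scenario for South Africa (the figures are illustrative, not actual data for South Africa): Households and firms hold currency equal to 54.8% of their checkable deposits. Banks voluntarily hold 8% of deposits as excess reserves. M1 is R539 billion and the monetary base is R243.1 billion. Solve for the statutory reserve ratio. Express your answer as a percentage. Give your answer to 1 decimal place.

7.0%

Using m = M/MB = 539/243.1 ≈ 2.217195. Since m = (1 + c)/(c + rr + e), the denominator satisfies c + rr + e = (1 + c)/m = (1 + 0.548) / 2.217195 ≈ 0.698179.
With c = 0.548 and e = 0.08, the statutory reserve ratio is 0.698179 − 0.548 − 0.08 = 0.070179.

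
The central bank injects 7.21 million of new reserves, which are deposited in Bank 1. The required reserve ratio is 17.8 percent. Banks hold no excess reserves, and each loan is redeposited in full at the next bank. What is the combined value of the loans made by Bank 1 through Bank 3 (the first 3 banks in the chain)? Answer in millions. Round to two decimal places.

14.80 million

Bank i lends (1 − rr)^i of the original deposit: Bank 1 lends 7.21·0.8220 ≈ 5.9266, Bank 2 lends 7.21·0.8220² ≈ 4.8717, and so on.
Summing a geometric series: total = 7.21·[0.8220·(1 − 0.8220^3) / (1 − 0.8220)] ≈ 14.8028 million.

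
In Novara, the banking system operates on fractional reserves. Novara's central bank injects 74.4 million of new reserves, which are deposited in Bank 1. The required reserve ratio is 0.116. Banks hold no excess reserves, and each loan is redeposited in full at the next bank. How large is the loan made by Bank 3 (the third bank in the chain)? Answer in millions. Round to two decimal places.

Each bank lends a fraction (1 − rr) = 0.8840 of the deposit it receives, so Bank 3 receives 74.4·0.8840^2 and lends 74.4·0.8840^3 ≈ 51.3960 million.

51.40 million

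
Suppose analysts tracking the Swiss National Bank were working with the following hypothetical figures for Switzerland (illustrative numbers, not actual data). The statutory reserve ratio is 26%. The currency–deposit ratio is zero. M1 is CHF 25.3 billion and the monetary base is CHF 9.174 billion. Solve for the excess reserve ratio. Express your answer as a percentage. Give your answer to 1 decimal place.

10.3%

Using m = M/MB = 25.3/9.174 ≈ 2.757794. Since m = (1 + c)/(c + rr + e), the denominator satisfies c + rr + e = (1 + c)/m = (1 + 0) / 2.757794 ≈ 0.362609.
With c = 0 and rr = 0.26, the excess reserve ratio is 0.362609 − 0 − 0.26 = 0.102609.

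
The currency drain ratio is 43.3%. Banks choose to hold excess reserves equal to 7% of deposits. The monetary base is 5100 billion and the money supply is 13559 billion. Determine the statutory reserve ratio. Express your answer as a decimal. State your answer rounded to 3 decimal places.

Using m = M/MB = 13559/5100 ≈ 2.658627. Since m = (1 + c)/(c + rr + e), the denominator satisfies c + rr + e = (1 + c)/m = (1 + 0.433) / 2.658627 ≈ 0.539000.
With c = 0.433 and e = 0.07, the statutory reserve ratio is 0.539000 − 0.433 − 0.07 = 0.036.

0.036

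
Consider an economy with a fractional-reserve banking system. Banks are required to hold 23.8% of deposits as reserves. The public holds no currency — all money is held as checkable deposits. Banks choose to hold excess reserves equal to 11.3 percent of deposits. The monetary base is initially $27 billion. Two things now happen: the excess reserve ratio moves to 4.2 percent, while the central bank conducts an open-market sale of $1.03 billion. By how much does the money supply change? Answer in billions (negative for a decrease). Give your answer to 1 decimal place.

Before: m₁ = 1 / (0.238 + 0.113) ≈ 2.8490, MB₁ = 27, so M₁ = 2.8490 × 27 = 76.923 billion.
After: m₂ = 1 / (0.238 + 0.042) ≈ 3.5714, MB₂ = 27 − 1.03 = 25.97, so M₂ = 3.5714 × 25.97 ≈ 92.7493 billion.
ΔM = M₂ − M₁ = 92.7493 − 76.923 = 15.8263 billion.

$15.8 billion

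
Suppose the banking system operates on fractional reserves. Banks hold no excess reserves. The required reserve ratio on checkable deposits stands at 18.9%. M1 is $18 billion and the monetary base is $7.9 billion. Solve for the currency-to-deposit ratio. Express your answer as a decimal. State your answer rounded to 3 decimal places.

Using m = M/MB = 18/7.9 ≈ 2.278481. From m = (1 + c)/(c + rr + e), rearranging gives 1 + c = m·(c + rr + e), so c·(1 − m) = m·(rr + e) − 1.
Hence c = [m·(rr + e) − 1]/(1 − m) = [2.278481 × (0.189 + 0) − 1] / (1 − 2.278481) ≈ 0.445347.

0.445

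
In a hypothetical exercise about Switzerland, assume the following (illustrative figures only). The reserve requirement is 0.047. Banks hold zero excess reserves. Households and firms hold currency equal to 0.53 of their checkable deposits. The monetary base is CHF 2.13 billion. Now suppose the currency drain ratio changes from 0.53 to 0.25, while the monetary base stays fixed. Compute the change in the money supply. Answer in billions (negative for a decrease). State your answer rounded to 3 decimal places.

CHF 3.317 billion

Initially m₁ = (1 + 0.53) / (0.047 + 0.53) ≈ 2.65165, so M₁ = 2.65165 × 2.13 ≈ 5.648 billion.
After the change m₂ = (1 + 0.25) / (0.047 + 0.25) ≈ 4.20875, so M₂ = 4.20875 × 2.13 ≈ 8.9646 billion.
ΔM = M₂ − M₁ = 8.9646 − 5.648 = 3.3166 billion.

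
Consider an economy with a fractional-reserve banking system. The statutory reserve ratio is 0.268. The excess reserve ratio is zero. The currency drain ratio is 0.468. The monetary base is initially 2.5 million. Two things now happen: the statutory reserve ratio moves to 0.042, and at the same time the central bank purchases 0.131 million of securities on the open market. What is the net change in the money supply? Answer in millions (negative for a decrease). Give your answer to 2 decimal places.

2.59 million

Before: m₁ = (1 + 0.468) / (0.268 + 0.468) ≈ 1.9946, MB₁ = 2.5, so M₁ = 1.9946 × 2.5 = 4.9865 million.
After: m₂ = (1 + 0.468) / (0.042 + 0.468) ≈ 2.8784, MB₂ = 2.5 + 0.131 = 2.631, so M₂ = 2.8784 × 2.631 ≈ 7.5731 million.
ΔM = M₂ − M₁ = 7.5731 − 4.9865 = 2.5866 million.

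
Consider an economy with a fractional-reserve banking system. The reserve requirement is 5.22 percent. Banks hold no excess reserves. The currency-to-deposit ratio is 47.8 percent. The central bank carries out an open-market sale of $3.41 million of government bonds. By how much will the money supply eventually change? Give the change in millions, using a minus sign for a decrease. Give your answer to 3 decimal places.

The money multiplier is m = (1 + c) / (rr + c) = (1 + 0.478) / (0.0522 + 0.478) ≈ 2.78763.
The sale removes 3.41 million of base, so ΔM = m × ΔMB = 2.78763 × (−3.41) ≈ -9.5058 million.

-9.506 million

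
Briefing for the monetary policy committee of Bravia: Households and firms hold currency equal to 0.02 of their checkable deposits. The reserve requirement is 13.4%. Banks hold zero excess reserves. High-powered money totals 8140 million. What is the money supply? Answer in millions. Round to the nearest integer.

53914 million

The money multiplier is m = (1 + c) / (rr + c) = (1 + 0.02) / (0.134 + 0.02) ≈ 6.62338.
So M = m × MB = 6.62338 × 8140 = 53914.3132 million.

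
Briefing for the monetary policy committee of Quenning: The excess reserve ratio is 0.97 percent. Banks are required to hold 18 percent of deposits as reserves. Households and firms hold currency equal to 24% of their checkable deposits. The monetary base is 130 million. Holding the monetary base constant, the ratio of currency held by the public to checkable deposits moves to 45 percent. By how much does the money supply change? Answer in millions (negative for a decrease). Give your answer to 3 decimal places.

-80.476 million

Initially m₁ = (1 + 0.24) / (0.18 + 0.0097 + 0.24) ≈ 2.8857342, so M₁ = 2.8857342 × 130 ≈ 375.1454 million.
After the change m₂ = (1 + 0.45) / (0.18 + 0.0097 + 0.45) ≈ 2.2666875, so M₂ = 2.2666875 × 130 ≈ 294.6694 million.
ΔM = M₂ − M₁ = 294.6694 − 375.1454 = -80.476 million.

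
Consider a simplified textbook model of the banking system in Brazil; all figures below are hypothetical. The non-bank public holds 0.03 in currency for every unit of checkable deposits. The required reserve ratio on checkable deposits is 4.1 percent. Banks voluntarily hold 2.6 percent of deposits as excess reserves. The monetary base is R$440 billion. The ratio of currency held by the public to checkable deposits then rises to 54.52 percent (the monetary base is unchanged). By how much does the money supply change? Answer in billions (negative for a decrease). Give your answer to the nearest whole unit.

-3562 billion

Initially m₁ = (1 + 0.03) / (0.041 + 0.026 + 0.03) ≈ 10.6186, so M₁ = 10.6186 × 440 = 4672.184 billion.
After the change m₂ = (1 + 0.5452) / (0.041 + 0.026 + 0.5452) ≈ 2.5240, so M₂ = 2.5240 × 440 = 1110.56 billion.
ΔM = M₂ − M₁ = 1110.56 − 4672.184 = -3561.624 billion.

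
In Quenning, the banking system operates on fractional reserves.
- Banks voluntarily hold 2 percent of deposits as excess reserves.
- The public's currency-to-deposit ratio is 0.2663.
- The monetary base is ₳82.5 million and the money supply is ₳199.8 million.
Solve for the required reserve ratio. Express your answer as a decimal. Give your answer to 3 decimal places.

0.237

Using m = M/MB = 199.8/82.5 ≈ 2.421818. Since m = (1 + c)/(c + rr + e), the denominator satisfies c + rr + e = (1 + c)/m = (1 + 0.2663) / 2.421818 ≈ 0.522872.
With c = 0.2663 and e = 0.02, the required reserve ratio is 0.522872 − 0.2663 − 0.02 = 0.236572.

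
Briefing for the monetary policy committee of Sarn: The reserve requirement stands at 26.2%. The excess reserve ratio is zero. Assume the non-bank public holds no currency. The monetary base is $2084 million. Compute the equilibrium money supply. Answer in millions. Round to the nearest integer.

With no currency drain or excess reserves, the money multiplier is m = 1/rr = 1/0.262 ≈ 3.81679.
Money supply M = m × MB = 3.81679 × 2084 ≈ 7954.1904 million.

$7954 million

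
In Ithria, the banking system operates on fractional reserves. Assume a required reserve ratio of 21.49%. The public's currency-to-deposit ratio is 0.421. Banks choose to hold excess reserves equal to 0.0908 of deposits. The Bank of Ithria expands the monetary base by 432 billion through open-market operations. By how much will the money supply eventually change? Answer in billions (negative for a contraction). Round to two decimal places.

844.74 billion

The money multiplier is m = (1 + c) / (rr + e + c) = (1 + 0.421) / (0.2149 + 0.0908 + 0.421) ≈ 1.955415.
The purchase adds 432 billion of base, so ΔM = m × ΔMB = 1.955415 × (+432) ≈ 844.7393 billion.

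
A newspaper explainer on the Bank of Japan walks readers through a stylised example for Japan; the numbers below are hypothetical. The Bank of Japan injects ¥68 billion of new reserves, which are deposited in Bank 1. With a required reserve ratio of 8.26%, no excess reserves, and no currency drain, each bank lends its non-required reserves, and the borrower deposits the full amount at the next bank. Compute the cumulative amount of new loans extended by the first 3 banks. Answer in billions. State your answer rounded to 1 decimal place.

Bank i lends (1 − rr)^i of the original deposit: Bank 1 lends 68·0.9174 = 62.3832, Bank 2 lends 68·0.9174² ≈ 57.2303, and so on.
Summing a geometric series: total = 68·[0.9174·(1 − 0.9174^3) / (1 − 0.9174)] ≈ 172.1167 billion.

¥172.1 billion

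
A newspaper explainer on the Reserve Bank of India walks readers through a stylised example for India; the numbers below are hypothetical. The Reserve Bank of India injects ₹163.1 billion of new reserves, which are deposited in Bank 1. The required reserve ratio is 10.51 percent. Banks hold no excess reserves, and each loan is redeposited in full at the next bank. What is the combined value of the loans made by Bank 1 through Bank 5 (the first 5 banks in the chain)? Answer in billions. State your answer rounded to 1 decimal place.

₹591.7 billion

Bank i lends (1 − rr)^i of the original deposit: Bank 1 lends 163.1·0.8949 ≈ 145.9582, Bank 2 lends 163.1·0.8949² ≈ 130.6180, and so on.
Summing a geometric series: total = 163.1·[0.8949·(1 − 0.8949^5) / (1 − 0.8949)] ≈ 591.6820 billion.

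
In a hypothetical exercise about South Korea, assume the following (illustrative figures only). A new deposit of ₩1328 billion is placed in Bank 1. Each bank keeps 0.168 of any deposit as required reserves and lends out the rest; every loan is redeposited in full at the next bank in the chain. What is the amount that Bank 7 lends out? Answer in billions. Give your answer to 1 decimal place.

₩366.5 billion

Each bank lends a fraction (1 − rr) = 0.8320 of the deposit it receives, so Bank 7 receives 1328·0.8320^6 and lends 1328·0.8320^7 ≈ 366.4894 billion.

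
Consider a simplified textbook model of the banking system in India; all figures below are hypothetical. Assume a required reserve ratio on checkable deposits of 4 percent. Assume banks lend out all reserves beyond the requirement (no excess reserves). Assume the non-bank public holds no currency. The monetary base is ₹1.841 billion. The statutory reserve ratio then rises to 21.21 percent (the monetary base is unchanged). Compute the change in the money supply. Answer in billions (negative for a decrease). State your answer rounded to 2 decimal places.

Initially m₁ = 1 / (0.04) = 25, so M₁ = 25 × 1.841 = 46.025 billion.
After the change m₂ = 1 / (0.2121) ≈ 4.7148, so M₂ = 4.7148 × 1.841 ≈ 8.6799 billion.
ΔM = M₂ − M₁ = 8.6799 − 46.025 = -37.3451 billion.

-37.35 billion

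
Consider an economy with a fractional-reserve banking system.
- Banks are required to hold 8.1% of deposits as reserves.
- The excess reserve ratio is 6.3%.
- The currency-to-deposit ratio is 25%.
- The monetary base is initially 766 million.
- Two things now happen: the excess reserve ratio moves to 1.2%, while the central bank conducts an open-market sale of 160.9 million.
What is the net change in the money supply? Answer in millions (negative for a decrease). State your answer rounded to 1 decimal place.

-225.0 million

Before: m₁ = (1 + 0.25) / (0.081 + 0.063 + 0.25) ≈ 3.17259, MB₁ = 766, so M₁ = 3.17259 × 766 ≈ 2430.2039 million.
After: m₂ = (1 + 0.25) / (0.081 + 0.012 + 0.25) ≈ 3.64431, MB₂ = 766 − 160.9 = 605.1, so M₂ = 3.64431 × 605.1 ≈ 2205.172 million.
ΔM = M₂ − M₁ = 2205.172 − 2430.2039 = -225.0319 million.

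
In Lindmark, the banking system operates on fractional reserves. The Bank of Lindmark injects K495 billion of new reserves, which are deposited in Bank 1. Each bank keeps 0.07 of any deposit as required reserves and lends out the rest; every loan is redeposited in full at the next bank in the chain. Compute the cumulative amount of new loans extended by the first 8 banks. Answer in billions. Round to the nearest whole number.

Bank i lends (1 − rr)^i of the original deposit: Bank 1 lends 495·0.9300 = 460.3500, Bank 2 lends 495·0.9300² = 428.1255, and so on.
Summing a geometric series: total = 495·[0.9300·(1 − 0.9300^8) / (1 − 0.9300)] ≈ 2896.3788 billion.

K2896 billion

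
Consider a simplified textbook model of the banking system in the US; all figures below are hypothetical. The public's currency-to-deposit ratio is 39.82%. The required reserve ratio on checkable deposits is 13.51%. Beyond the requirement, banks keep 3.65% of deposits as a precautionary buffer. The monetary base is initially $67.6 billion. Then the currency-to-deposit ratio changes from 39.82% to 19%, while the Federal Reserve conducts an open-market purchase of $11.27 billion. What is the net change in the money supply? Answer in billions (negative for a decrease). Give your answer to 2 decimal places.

Before: m₁ = (1 + 0.3982) / (0.1351 + 0.0365 + 0.3982) ≈ 2.45384, MB₁ = 67.6, so M₁ = 2.45384 × 67.6 ≈ 165.8796 billion.
After: m₂ = (1 + 0.19) / (0.1351 + 0.0365 + 0.19) ≈ 3.29093, MB₂ = 67.6 + 11.27 = 78.87, so M₂ = 3.29093 × 78.87 ≈ 259.5556 billion.
ΔM = M₂ − M₁ = 259.5556 − 165.8796 = 93.676 billion.

$93.68 billion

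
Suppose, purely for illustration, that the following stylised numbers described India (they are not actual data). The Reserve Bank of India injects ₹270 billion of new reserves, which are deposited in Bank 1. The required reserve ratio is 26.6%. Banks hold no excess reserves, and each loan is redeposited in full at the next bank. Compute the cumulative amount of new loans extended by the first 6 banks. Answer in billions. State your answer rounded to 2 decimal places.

₹628.53 billion

Bank i lends (1 − rr)^i of the original deposit: Bank 1 lends 270·0.7340 = 198.1800, Bank 2 lends 270·0.7340² ≈ 145.4641, and so on.
Summing a geometric series: total = 270·[0.7340·(1 − 0.7340^6) / (1 − 0.7340)] ≈ 628.5299 billion.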